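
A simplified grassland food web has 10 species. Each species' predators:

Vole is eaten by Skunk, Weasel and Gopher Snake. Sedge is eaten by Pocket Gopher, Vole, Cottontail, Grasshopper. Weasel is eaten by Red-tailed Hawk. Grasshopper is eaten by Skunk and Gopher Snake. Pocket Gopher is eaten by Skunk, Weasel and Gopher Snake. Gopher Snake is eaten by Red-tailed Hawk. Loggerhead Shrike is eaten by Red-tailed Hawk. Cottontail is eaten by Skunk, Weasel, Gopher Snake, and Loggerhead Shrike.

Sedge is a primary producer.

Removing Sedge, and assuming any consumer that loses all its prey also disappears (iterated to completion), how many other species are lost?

Remove Sedge.
Round 1: Vole (all prey gone), Grasshopper (all prey gone), Cottontail (all prey gone), Pocket Gopher (all prey gone) → extinct.
Round 2: Gopher Snake (all prey gone), Loggerhead Shrike (all prey gone), Skunk (all prey gone), Weasel (all prey gone) → extinct.
Round 3: Red-tailed Hawk (all prey gone) → extinct.
No further losses. Total secondary extinctions: 9.

9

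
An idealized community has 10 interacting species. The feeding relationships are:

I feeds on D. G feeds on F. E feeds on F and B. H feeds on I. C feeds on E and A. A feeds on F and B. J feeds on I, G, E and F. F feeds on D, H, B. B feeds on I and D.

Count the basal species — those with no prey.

Basal species (no prey listed): D.
Count: 1.

1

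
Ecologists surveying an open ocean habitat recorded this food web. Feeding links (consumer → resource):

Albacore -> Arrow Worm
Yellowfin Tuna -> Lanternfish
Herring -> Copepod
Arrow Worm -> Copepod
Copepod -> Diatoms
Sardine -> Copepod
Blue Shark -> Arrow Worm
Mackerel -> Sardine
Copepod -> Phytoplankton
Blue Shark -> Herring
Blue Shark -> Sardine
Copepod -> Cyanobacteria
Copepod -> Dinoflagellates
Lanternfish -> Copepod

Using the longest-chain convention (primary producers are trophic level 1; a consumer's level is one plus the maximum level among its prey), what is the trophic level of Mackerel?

Trophic level 4

Cyanobacteria is a producer → level 1.
Copepod eats Cyanobacteria (level 1); other prey at levels: Phytoplankton 1, Diatoms 1, Dinoflagellates 1 → level 2.
Sardine eats Copepod → level 3.
Mackerel eats Sardine → level 4.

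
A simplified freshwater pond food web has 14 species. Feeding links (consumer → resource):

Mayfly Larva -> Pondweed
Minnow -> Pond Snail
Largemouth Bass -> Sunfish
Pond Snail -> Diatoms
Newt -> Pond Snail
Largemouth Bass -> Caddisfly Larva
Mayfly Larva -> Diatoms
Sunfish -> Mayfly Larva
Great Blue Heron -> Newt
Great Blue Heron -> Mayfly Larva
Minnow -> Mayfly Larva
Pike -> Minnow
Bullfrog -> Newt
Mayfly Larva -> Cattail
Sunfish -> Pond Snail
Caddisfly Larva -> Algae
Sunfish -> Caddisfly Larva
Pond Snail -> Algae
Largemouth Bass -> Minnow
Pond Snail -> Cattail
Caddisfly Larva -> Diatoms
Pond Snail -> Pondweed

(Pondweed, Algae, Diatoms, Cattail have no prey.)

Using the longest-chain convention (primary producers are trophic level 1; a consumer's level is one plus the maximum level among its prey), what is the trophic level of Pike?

Trophic level 4

Pondweed is a producer → level 1.
Pond Snail eats Pondweed (level 1); other prey at levels: Algae 1, Diatoms 1, Cattail 1 → level 2.
Minnow eats Pond Snail (level 2); other prey at levels: Mayfly Larva 2 → level 3.
Pike eats Minnow → level 4.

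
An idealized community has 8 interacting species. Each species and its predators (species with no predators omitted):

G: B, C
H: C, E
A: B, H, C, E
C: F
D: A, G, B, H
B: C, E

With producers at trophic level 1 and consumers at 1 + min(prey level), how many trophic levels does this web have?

Producers (level 1): D.
Following each consumer down to its lowest-level prey: D → A → C → F (levels 1 through 4).
All prey of F (C 3) are at level 3 or above, so F is at level 1 + 3 = 4.
Every consumer has at least one prey at level 3 or below, so none exceeds level 4.

4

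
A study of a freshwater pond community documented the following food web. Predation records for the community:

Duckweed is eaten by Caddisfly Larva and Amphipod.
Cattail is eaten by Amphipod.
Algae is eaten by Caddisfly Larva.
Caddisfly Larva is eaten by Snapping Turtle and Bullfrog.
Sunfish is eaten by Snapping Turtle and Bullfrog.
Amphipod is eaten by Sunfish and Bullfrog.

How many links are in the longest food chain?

One longest chain: Cattail → Amphipod → Sunfish → Snapping Turtle.
It has 4 species and 3 links.

3 links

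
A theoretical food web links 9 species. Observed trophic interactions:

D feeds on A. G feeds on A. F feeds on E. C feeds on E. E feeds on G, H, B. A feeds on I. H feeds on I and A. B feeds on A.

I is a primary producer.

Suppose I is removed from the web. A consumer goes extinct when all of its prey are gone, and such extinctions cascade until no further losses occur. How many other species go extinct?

Remove I.
Round 1: A (all prey gone) → extinct.
Round 2: G (all prey gone), H (all prey gone), D (all prey gone), B (all prey gone) → extinct.
Round 3: E (all prey gone) → extinct.
Round 4: F (all prey gone), C (all prey gone) → extinct.
No further losses. Total secondary extinctions: 8.

8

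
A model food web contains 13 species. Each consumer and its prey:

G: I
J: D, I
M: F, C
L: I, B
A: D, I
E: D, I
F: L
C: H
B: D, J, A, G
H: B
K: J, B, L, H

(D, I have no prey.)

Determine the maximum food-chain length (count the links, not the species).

5 links

One longest chain: D → J → B → L → F → M.
It has 6 species and 5 links.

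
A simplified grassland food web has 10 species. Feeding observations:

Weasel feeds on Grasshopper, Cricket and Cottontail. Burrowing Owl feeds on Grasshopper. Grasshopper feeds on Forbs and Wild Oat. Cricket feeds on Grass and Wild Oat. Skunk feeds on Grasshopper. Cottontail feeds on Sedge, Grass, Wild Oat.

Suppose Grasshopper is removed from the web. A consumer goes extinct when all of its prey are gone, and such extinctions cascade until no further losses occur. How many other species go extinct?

Remove Grasshopper.
Round 1: Skunk (all prey gone), Burrowing Owl (all prey gone) → extinct.
No further losses. Total secondary extinctions: 2.

2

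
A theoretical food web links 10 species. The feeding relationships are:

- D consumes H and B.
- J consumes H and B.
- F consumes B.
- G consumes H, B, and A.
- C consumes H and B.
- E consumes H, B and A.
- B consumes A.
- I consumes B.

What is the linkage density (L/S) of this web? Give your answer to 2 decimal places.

L/S = 1.50

There are L = 15 links among S = 10 species.
L/S = 15/10 = 1.5000 ≈ 1.50.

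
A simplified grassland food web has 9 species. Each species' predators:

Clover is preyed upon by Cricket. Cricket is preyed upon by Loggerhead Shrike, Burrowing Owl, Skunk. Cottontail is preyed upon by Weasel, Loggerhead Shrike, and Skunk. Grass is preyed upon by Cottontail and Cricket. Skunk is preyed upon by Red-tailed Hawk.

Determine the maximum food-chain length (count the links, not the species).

3 links

One longest chain: Grass → Cricket → Skunk → Red-tailed Hawk.
It has 4 species and 3 links.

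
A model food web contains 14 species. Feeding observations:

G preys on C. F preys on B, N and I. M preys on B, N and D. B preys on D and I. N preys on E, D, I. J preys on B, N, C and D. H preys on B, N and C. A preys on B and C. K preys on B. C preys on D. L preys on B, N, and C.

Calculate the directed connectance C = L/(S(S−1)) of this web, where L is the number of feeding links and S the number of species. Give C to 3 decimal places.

C = 0.143

The web has S = 14 species and L = 26 feeding links.
C = L / (S(S−1)) = 26 / 182 = 0.1429 ≈ 0.143.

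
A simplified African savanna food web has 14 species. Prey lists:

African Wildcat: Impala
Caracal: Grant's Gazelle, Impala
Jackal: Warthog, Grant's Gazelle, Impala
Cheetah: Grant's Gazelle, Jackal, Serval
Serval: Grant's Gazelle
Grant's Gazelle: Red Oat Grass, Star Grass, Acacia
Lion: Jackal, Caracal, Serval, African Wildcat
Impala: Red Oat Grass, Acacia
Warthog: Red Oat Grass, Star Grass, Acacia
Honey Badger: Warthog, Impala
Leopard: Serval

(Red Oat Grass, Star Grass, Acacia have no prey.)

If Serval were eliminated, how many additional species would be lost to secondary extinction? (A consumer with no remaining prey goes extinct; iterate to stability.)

Remove Serval.
Round 1: Leopard (all prey gone) → extinct.
No further losses. Total secondary extinctions: 1.

1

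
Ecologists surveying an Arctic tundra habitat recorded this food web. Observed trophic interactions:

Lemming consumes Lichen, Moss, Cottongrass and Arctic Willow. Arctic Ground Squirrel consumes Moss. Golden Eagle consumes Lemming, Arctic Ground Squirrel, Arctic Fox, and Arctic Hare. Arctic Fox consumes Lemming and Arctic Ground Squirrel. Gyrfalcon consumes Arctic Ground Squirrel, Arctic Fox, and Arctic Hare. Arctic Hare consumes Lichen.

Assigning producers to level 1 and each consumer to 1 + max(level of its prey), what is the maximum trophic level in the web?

4

Producers (level 1): Arctic Willow, Cottongrass, Moss, Lichen.
Moss → Arctic Ground Squirrel → Arctic Fox → Gyrfalcon gives Gyrfalcon level 4.
No species has a prey at level 4, so no species reaches level 5.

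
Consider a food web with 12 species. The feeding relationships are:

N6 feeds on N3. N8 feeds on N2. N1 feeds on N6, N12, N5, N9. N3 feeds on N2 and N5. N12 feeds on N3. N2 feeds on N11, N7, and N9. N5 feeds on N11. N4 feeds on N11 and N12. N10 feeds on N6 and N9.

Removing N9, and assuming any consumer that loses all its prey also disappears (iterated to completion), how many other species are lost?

0

Remove N9.
Every predator of it retains at least one other prey: N2 still has N7, N11; N1 still has N5, N12, N6; N10 still has N6.
No consumer loses all prey, so no secondary extinctions occur.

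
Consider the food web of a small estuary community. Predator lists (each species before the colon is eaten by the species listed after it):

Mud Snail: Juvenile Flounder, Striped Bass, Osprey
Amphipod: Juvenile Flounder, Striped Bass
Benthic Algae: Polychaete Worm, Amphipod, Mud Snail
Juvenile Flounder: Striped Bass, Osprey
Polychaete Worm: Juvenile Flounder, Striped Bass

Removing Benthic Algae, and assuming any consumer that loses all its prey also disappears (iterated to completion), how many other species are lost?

Remove Benthic Algae.
Round 1: Polychaete Worm (all prey gone), Amphipod (all prey gone), Mud Snail (all prey gone) → extinct.
Round 2: Juvenile Flounder (all prey gone) → extinct.
Round 3: Striped Bass (all prey gone), Osprey (all prey gone) → extinct.
No further losses. Total secondary extinctions: 6.

6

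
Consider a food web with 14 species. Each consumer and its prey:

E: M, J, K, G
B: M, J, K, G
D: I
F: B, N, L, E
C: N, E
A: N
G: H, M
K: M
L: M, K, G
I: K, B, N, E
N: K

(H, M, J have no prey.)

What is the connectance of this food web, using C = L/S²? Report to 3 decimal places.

The web has S = 14 species and L = 27 feeding links.
C = L / S² = 27 / 196 = 0.1378 ≈ 0.138.

C = 0.138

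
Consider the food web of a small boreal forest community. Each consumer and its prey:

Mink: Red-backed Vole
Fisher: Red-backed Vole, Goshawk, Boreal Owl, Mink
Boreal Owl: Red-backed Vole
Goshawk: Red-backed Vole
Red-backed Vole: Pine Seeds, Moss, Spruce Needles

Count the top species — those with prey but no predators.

1

Top species (has prey, but nothing eats it): Fisher.
Count: 1.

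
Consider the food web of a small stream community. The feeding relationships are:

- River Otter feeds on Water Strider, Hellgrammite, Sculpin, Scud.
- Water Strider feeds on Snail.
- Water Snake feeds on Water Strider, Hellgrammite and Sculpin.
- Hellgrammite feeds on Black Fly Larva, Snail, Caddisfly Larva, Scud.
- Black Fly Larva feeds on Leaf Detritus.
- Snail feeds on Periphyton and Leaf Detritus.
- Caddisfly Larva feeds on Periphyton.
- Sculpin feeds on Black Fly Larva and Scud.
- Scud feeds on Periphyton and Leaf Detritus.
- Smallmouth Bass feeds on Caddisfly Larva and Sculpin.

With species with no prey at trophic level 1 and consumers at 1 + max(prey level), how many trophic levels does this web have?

Basal resources (level 1): Leaf Detritus, Periphyton.
Leaf Detritus → Black Fly Larva → Sculpin → Water Snake gives Water Snake level 4.
No species has a prey at level 4, so no species reaches level 5.

4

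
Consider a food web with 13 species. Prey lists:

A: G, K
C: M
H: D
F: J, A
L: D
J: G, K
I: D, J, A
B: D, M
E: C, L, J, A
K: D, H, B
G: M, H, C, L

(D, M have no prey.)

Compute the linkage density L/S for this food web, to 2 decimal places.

There are L = 25 links among S = 13 species.
L/S = 25/13 = 1.9231 ≈ 1.92.

L/S = 1.92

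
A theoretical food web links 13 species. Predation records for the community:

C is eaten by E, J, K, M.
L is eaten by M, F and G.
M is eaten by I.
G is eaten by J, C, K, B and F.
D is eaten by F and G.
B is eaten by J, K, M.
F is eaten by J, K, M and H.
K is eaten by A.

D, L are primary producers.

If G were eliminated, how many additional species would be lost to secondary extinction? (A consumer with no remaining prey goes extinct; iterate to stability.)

3

Remove G.
Round 1: B (all prey gone), C (all prey gone) → extinct.
Round 2: E (all prey gone) → extinct.
No further losses. Total secondary extinctions: 3.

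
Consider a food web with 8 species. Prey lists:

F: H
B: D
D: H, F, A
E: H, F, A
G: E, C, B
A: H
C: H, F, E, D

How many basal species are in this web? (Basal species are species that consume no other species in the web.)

1

Basal species (no prey listed): H.
Count: 1.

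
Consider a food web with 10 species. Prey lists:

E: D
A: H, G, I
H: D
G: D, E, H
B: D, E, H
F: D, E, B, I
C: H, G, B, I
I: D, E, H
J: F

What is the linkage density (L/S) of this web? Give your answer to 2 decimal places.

There are L = 23 links among S = 10 species.
L/S = 23/10 = 2.3000 ≈ 2.30.

L/S = 2.30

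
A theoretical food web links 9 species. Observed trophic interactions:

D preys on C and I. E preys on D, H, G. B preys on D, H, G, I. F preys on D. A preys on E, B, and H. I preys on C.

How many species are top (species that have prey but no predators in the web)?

2

Top species (has prey, but nothing eats it): F, A.
Count: 2.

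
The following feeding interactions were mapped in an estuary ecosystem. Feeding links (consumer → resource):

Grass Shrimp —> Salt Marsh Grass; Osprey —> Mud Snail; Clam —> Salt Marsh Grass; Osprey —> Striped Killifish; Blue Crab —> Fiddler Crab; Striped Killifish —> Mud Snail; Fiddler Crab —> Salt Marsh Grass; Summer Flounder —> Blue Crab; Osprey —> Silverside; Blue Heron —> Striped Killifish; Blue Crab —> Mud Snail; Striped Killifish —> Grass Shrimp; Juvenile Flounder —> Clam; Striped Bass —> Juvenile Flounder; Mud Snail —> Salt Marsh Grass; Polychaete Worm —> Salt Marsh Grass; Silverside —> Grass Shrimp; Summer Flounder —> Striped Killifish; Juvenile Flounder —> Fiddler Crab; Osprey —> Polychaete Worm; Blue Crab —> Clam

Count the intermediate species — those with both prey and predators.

Intermediate species (has both prey and predators): Clam, Polychaete Worm, Mud Snail, Fiddler Crab, Grass Shrimp, Striped Killifish, Juvenile Flounder, Blue Crab, Silverside.
Count: 9.

9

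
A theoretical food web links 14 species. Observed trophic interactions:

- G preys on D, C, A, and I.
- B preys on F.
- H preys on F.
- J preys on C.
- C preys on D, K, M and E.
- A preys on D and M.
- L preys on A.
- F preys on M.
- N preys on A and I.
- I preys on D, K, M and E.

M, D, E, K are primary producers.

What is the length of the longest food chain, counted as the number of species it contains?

One longest chain: M → F → B.
It has 3 species and 2 links.

3 species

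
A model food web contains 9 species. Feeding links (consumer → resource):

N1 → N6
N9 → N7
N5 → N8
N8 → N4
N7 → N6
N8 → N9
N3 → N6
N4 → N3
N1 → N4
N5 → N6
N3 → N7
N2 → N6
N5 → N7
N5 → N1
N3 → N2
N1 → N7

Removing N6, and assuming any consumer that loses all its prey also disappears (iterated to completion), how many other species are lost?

Remove N6.
Round 1: N2 (all prey gone), N7 (all prey gone) → extinct.
Round 2: N3 (all prey gone), N9 (all prey gone) → extinct.
Round 3: N4 (all prey gone) → extinct.
Round 4: N8 (all prey gone), N1 (all prey gone) → extinct.
Round 5: N5 (all prey gone) → extinct.
No further losses. Total secondary extinctions: 8.

8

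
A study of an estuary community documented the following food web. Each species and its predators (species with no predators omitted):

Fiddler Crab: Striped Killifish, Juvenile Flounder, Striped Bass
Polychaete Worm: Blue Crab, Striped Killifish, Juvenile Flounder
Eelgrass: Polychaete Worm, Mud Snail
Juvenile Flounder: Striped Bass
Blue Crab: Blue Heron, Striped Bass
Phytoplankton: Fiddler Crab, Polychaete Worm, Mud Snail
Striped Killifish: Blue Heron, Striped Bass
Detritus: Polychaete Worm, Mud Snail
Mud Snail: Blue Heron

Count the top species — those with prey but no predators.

2

Top species (has prey, but nothing eats it): Blue Heron, Striped Bass.
Count: 2.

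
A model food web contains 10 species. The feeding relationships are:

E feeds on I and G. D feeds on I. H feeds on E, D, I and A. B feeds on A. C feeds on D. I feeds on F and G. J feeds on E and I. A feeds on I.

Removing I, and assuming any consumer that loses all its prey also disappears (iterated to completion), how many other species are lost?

Remove I.
Round 1: A (all prey gone), D (all prey gone) → extinct.
Round 2: C (all prey gone), B (all prey gone) → extinct.
No further losses. Total secondary extinctions: 4.

4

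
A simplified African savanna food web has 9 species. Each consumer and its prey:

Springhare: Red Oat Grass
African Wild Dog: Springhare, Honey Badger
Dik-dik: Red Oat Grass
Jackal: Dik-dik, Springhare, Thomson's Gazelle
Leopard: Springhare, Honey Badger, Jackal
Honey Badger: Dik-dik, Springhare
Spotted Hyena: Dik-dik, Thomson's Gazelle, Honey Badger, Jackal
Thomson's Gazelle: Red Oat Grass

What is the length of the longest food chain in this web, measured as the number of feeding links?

3 links

One longest chain: Red Oat Grass → Dik-dik → Honey Badger → Leopard.
It has 4 species and 3 links.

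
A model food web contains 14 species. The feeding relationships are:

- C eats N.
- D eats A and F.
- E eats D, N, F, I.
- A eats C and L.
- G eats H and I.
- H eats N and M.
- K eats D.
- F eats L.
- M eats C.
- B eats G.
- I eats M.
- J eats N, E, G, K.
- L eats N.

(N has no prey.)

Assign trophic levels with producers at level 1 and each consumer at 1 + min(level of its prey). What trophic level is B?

N is a producer → level 1.
H eats N → level 2.
G eats H → level 3.
B eats G → level 4.
No prey of B is below level 3, so 4 is the minimum.

Trophic level 4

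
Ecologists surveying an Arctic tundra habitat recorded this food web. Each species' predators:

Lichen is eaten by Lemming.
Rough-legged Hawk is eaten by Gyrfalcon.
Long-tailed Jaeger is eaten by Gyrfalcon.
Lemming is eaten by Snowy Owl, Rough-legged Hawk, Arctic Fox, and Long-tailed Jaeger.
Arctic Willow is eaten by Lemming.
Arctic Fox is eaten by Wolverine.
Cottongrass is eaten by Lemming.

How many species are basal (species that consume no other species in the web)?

3

Basal species (no prey listed): Arctic Willow, Cottongrass, Lichen.
Count: 3.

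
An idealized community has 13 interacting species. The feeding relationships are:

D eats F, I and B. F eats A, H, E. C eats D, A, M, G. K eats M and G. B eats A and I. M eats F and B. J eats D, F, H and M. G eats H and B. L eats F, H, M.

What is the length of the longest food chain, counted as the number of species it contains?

4 species

One longest chain: A → B → D → J.
It has 4 species and 3 links.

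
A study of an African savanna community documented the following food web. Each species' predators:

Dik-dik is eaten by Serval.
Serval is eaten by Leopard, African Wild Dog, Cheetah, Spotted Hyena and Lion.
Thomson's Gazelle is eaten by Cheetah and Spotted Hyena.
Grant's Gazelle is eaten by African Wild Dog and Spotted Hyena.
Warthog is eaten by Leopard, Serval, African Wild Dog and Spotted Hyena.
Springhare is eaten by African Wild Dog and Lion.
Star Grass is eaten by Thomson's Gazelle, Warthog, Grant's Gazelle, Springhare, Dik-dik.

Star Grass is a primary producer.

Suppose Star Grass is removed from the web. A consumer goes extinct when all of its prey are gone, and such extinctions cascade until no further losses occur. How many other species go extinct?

11

Remove Star Grass.
Round 1: Warthog (all prey gone), Thomson's Gazelle (all prey gone), Grant's Gazelle (all prey gone), Springhare (all prey gone), Dik-dik (all prey gone) → extinct.
Round 2: Serval (all prey gone) → extinct.
Round 3: Spotted Hyena (all prey gone), Cheetah (all prey gone), Lion (all prey gone), Leopard (all prey gone), African Wild Dog (all prey gone) → extinct.
No further losses. Total secondary extinctions: 11.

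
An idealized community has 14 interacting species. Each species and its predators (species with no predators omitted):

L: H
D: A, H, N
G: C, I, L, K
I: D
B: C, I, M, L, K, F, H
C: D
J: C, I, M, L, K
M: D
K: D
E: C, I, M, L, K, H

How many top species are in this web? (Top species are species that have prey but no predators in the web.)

4

Top species (has prey, but nothing eats it): F, A, H, N.
Count: 4.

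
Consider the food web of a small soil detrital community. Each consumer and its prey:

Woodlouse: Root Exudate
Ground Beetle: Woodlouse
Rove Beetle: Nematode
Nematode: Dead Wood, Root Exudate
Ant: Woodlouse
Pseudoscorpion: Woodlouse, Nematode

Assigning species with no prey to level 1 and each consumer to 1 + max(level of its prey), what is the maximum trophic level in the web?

Basal resources (level 1): Dead Wood, Root Exudate.
Root Exudate → Woodlouse → Ant gives Ant level 3.
No species has a prey at level 3, so no species reaches level 4.

3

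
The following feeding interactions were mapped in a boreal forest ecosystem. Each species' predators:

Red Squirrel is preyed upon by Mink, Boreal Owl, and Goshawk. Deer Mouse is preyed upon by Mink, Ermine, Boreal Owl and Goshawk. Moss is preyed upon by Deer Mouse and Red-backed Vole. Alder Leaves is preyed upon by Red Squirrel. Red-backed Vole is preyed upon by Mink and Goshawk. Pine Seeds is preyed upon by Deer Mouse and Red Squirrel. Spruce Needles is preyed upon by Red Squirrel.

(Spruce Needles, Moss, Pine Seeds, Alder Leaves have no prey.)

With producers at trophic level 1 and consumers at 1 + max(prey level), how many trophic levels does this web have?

Producers (level 1): Spruce Needles, Moss, Pine Seeds, Alder Leaves.
Spruce Needles → Red Squirrel → Goshawk gives Goshawk level 3.
No species has a prey at level 3, so no species reaches level 4.

3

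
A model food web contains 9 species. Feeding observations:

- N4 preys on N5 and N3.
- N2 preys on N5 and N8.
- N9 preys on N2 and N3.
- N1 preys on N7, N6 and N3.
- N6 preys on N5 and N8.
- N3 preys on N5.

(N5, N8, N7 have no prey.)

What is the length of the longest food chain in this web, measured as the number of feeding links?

2 links

One longest chain: N5 → N3 → N9.
It has 3 species and 2 links.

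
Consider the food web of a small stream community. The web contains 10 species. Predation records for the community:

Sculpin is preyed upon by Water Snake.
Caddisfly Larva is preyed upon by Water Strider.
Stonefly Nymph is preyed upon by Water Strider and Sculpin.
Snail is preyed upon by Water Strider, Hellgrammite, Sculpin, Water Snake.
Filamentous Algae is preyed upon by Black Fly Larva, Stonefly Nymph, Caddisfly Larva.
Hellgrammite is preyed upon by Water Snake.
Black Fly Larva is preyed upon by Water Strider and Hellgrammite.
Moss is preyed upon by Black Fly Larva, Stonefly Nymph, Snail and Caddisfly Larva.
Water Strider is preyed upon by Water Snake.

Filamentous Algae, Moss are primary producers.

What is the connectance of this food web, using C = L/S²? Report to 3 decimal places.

The web has S = 10 species and L = 19 feeding links.
C = L / S² = 19 / 100 = 0.1900 ≈ 0.190.

C = 0.190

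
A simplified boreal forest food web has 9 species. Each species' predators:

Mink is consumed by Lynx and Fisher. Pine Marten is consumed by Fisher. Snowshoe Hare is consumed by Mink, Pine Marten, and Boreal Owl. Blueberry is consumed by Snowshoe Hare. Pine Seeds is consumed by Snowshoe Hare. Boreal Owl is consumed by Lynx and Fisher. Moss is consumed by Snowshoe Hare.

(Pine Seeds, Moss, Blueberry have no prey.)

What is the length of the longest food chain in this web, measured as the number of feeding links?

3 links

One longest chain: Pine Seeds → Snowshoe Hare → Pine Marten → Fisher.
It has 4 species and 3 links.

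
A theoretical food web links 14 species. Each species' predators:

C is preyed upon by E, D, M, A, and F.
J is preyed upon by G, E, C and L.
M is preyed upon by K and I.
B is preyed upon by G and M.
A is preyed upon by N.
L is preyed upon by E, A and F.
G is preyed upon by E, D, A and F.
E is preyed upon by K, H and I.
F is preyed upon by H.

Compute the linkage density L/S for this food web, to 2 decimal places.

There are L = 25 links among S = 14 species.
L/S = 25/14 = 1.7857 ≈ 1.79.

L/S = 1.79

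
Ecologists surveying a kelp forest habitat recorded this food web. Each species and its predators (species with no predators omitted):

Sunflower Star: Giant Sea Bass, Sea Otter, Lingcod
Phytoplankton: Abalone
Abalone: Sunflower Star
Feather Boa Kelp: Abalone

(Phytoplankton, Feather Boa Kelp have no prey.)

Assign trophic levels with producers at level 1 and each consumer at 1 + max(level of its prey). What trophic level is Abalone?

Trophic level 2

Phytoplankton is a producer → level 1.
Abalone eats Phytoplankton (level 1); other prey at levels: Feather Boa Kelp 1 → level 2.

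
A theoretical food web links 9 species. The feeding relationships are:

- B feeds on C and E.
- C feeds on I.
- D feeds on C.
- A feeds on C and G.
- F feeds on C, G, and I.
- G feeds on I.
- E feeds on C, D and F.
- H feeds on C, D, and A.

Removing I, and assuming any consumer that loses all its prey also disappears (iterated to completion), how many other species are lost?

Remove I.
Round 1: G (all prey gone), C (all prey gone) → extinct.
Round 2: F (all prey gone), D (all prey gone), A (all prey gone) → extinct.
Round 3: H (all prey gone), E (all prey gone) → extinct.
Round 4: B (all prey gone) → extinct.
No further losses. Total secondary extinctions: 8.

8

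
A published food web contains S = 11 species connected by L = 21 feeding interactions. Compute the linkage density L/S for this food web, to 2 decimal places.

There are L = 21 links among S = 11 species.
L/S = 21/11 = 1.9091 ≈ 1.91.

L/S = 1.91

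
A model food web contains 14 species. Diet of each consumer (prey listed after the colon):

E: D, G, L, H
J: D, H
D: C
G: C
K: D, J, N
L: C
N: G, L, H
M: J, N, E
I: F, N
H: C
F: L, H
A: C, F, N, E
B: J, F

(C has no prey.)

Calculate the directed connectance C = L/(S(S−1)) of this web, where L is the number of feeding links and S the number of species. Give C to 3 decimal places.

C = 0.159

The web has S = 14 species and L = 29 feeding links.
C = L / (S(S−1)) = 29 / 182 = 0.1593 ≈ 0.159.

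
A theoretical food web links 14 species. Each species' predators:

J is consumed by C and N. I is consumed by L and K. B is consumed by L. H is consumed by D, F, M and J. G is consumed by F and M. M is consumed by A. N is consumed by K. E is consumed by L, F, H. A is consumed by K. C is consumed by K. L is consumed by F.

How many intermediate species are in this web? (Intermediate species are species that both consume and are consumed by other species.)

Intermediate species (has both prey and predators): H, L, J, M, C, A, N.
Count: 7.

7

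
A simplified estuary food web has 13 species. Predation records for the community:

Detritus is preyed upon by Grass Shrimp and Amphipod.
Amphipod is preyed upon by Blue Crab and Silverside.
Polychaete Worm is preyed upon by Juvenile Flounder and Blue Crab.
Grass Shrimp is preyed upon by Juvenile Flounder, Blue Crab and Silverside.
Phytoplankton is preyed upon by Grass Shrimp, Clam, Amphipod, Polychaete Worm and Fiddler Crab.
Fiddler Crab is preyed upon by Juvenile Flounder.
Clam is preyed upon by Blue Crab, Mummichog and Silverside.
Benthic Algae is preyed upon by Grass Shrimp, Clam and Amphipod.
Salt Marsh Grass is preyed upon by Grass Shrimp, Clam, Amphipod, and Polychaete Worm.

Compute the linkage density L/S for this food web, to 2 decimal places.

L/S = 1.92

There are L = 25 links among S = 13 species.
L/S = 25/13 = 1.9231 ≈ 1.92.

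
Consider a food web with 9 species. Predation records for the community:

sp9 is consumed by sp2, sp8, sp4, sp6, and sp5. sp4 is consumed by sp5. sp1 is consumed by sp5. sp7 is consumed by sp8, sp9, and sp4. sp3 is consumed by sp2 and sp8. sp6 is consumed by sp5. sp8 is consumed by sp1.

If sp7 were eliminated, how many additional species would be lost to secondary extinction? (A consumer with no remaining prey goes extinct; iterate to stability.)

3

Remove sp7.
Round 1: sp9 (all prey gone) → extinct.
Round 2: sp6 (all prey gone), sp4 (all prey gone) → extinct.
No further losses. Total secondary extinctions: 3.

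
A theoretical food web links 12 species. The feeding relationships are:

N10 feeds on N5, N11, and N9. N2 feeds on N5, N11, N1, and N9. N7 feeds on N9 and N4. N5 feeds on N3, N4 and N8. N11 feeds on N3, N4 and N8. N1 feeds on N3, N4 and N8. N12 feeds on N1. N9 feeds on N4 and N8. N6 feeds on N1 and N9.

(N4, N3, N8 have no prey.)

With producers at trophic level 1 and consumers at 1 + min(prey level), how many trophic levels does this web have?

Producers (level 1): N4, N3, N8.
Following each consumer down to its lowest-level prey: N4 → N1 → N12 (levels 1 through 3).
All prey of N12 (N1 2) are at level 2 or above, so N12 is at level 1 + 2 = 3.
Every consumer has at least one prey at level 2 or below, so none exceeds level 3.

3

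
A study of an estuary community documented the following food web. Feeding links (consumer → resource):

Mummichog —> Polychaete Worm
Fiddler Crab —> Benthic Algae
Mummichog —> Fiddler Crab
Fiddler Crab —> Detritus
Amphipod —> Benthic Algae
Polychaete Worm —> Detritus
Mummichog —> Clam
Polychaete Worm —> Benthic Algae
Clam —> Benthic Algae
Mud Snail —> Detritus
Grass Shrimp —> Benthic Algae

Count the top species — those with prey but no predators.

Top species (has prey, but nothing eats it): Amphipod, Grass Shrimp, Mud Snail, Mummichog.
Count: 4.

4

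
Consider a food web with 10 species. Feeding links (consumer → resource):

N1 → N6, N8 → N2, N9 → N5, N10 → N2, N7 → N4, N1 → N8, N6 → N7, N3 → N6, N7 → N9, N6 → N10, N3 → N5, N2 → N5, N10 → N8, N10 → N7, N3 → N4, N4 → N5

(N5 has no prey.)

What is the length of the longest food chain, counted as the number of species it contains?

One longest chain: N5 → N2 → N8 → N10 → N6 → N1.
It has 6 species and 5 links.

6 species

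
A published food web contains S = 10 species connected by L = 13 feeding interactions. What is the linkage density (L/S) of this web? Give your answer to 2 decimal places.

L/S = 1.30

There are L = 13 links among S = 10 species.
L/S = 13/10 = 1.3000 ≈ 1.30.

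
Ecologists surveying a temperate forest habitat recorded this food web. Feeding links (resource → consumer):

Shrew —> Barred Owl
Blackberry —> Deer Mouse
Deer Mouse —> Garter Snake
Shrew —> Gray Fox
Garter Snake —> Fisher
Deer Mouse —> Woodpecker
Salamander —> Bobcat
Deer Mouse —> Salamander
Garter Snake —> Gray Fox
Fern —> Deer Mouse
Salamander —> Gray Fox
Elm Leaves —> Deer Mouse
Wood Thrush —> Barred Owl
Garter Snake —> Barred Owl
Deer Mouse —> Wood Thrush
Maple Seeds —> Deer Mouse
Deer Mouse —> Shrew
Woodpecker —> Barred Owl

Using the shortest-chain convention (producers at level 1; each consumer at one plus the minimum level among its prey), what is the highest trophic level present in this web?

4

Producers (level 1): Elm Leaves, Blackberry, Fern, Maple Seeds.
Following each consumer down to its lowest-level prey: Elm Leaves → Deer Mouse → Garter Snake → Fisher (levels 1 through 4).
All prey of Fisher (Garter Snake 3) are at level 3 or above, so Fisher is at level 1 + 3 = 4.
Every consumer has at least one prey at level 3 or below, so none exceeds level 4.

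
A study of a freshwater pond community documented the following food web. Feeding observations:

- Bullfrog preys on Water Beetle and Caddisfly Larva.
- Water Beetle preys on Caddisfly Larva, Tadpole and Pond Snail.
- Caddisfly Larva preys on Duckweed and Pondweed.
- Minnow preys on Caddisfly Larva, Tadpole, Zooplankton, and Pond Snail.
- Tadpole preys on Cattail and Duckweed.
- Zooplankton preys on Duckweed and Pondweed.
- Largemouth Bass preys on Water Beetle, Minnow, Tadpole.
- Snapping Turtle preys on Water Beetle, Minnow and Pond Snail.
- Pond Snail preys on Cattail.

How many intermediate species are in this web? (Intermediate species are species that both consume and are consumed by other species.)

Intermediate species (has both prey and predators): Tadpole, Caddisfly Larva, Zooplankton, Pond Snail, Minnow, Water Beetle.
Count: 6.

6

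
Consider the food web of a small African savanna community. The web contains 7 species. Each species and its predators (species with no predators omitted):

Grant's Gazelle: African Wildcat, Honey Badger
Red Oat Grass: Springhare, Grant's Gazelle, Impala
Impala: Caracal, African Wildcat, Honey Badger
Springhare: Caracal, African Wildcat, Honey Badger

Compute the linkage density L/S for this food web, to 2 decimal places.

L/S = 1.57

There are L = 11 links among S = 7 species.
L/S = 11/7 = 1.5714 ≈ 1.57.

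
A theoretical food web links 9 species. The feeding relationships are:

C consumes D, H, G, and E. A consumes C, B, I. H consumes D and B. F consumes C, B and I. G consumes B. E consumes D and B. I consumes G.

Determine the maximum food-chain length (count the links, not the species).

One longest chain: B → G → I → F.
It has 4 species and 3 links.

3 links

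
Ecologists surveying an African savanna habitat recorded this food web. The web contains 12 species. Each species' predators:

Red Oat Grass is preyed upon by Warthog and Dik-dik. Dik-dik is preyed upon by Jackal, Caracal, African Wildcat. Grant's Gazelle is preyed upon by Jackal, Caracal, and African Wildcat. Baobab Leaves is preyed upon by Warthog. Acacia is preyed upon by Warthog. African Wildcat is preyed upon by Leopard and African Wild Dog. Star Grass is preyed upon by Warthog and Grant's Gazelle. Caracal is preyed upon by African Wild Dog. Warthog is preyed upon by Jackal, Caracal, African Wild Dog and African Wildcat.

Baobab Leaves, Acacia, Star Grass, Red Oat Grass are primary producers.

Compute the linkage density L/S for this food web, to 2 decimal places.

L/S = 1.58

There are L = 19 links among S = 12 species.
L/S = 19/12 = 1.5833 ≈ 1.58.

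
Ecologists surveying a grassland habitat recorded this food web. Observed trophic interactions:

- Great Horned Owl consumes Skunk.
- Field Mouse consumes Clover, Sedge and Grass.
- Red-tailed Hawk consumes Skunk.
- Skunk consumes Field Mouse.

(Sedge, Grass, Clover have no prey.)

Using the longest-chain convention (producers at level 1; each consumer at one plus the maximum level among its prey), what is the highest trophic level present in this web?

4

Producers (level 1): Sedge, Grass, Clover.
Sedge → Field Mouse → Skunk → Great Horned Owl gives Great Horned Owl level 4.
No species has a prey at level 4, so no species reaches level 5.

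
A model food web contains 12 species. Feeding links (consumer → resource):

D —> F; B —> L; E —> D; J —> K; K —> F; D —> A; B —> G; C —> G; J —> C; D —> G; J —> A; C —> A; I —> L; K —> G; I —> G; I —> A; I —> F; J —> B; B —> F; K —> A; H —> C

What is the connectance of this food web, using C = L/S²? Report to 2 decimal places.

C = 0.15

The web has S = 12 species and L = 21 feeding links.
C = L / S² = 21 / 144 = 0.1458 ≈ 0.15.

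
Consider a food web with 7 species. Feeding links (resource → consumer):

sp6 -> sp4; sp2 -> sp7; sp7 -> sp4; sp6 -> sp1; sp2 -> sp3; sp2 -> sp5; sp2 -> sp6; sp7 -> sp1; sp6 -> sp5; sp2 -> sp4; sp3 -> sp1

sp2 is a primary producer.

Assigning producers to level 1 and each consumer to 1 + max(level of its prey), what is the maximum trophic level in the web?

Producers (level 1): sp2.
sp2 → sp6 → sp5 gives sp5 level 3.
No species has a prey at level 3, so no species reaches level 4.

3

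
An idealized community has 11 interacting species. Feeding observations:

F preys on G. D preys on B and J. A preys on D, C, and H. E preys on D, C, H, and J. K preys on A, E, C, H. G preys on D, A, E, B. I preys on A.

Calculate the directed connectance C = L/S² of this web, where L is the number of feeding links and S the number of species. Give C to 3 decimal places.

C = 0.157

The web has S = 11 species and L = 19 feeding links.
C = L / S² = 19 / 121 = 0.1570 ≈ 0.157.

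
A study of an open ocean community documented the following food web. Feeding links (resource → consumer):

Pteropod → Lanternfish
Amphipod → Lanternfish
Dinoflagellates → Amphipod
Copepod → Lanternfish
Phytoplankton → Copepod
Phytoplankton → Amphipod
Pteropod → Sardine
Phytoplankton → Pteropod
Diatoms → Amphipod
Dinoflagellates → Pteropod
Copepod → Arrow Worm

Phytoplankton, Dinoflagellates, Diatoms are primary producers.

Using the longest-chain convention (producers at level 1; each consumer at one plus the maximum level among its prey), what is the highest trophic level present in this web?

Producers (level 1): Phytoplankton, Dinoflagellates, Diatoms.
Phytoplankton → Amphipod → Lanternfish gives Lanternfish level 3.
No species has a prey at level 3, so no species reaches level 4.

3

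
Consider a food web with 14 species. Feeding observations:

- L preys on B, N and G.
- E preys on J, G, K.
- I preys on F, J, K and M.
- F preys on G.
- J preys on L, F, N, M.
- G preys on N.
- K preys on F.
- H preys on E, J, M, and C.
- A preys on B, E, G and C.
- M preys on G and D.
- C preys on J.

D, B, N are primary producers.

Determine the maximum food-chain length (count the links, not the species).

5 links

One longest chain: N → G → F → J → E → H.
It has 6 species and 5 links.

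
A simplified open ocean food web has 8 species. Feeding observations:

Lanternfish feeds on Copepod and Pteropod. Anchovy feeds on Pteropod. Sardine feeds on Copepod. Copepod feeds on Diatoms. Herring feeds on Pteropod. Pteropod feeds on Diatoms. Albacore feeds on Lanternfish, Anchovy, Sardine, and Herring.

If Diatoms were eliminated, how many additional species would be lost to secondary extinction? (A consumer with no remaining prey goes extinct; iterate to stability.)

7

Remove Diatoms.
Round 1: Pteropod (all prey gone), Copepod (all prey gone) → extinct.
Round 2: Herring (all prey gone), Sardine (all prey gone), Anchovy (all prey gone), Lanternfish (all prey gone) → extinct.
Round 3: Albacore (all prey gone) → extinct.
No further losses. Total secondary extinctions: 7.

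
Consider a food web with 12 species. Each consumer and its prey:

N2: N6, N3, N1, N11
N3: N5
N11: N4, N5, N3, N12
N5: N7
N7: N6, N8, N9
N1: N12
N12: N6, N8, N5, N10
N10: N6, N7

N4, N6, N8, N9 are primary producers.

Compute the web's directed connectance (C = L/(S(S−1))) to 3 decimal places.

C = 0.152

The web has S = 12 species and L = 20 feeding links.
C = L / (S(S−1)) = 20 / 132 = 0.1515 ≈ 0.152.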